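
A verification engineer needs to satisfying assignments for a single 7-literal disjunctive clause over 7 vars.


Step 1: Total=2^7=128
Step 2: Unsat when all 7 false: 2^0=1
Step 3: Sat=128-1=127

127


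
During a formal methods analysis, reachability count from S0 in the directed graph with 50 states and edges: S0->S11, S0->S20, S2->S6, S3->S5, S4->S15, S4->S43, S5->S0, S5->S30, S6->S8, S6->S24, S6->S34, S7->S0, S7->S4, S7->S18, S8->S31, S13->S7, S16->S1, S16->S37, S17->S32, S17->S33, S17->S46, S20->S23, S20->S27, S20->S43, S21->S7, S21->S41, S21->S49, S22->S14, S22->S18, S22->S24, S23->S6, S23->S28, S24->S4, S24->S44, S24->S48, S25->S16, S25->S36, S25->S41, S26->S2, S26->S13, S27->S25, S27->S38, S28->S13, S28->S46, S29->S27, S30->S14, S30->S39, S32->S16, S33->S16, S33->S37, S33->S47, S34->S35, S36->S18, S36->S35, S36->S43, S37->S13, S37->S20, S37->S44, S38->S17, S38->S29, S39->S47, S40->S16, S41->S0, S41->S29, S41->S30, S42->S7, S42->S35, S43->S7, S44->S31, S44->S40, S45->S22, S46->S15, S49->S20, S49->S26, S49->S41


BFS from S0:
  layer 0: {S0}
  layer 1: {S11, S20}
  layer 2: {S23, S27, S43}
  layer 3: {S6, S7, S25, S28, S38}
  layer 4: {S4, S8, S13, S16, S17, S18, S24, S29, S34, S36, S41, S46}
  layer 5: {S1, S15, S30, S31, S32, S33, S35, S37, S44, S48}
  layer 6: {S14, S39, S40, S47}
Reachable set: {S0, S1, S4, S6, S7, S8, S11, S13, S14, S15, S16, S17, S18, S20, S23, S24, S25, S27, S28, S29, S30, S31, S32, S33, S34, S35, S36, S37, S38, S39, S40, S41, S43, S44, S46, S47, S48}
Count = 37

37


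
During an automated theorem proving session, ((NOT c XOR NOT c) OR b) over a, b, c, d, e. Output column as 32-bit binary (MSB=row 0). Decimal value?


Formula: ((NOT c XOR NOT c) OR b) over a, b, c, d, e (32 rows)
Evaluate each row (bits = a,b,c,d,e, MSB first):
  row 0 [00000]: ((NOT 0 XOR NOT 0) OR 0) -> 0
  row 1 [00001]: ((NOT 0 XOR NOT 0) OR 0) -> 0
  row 2 [00010]: ((NOT 0 XOR NOT 0) OR 0) -> 0
  row 3 [00011]: ((NOT 0 XOR NOT 0) OR 0) -> 0
  row 4 [00100]: ((NOT 1 XOR NOT 1) OR 0) -> 0
  row 5 [00101]: ((NOT 1 XOR NOT 1) OR 0) -> 0
  row 6 [00110]: ((NOT 1 XOR NOT 1) OR 0) -> 0
  row 7 [00111]: ((NOT 1 XOR NOT 1) OR 0) -> 0
  row 8 [01000]: ((NOT 0 XOR NOT 0) OR 1) -> 1
  row 9 [01001]: ((NOT 0 XOR NOT 0) OR 1) -> 1
  row 10 [01010]: ((NOT 0 XOR NOT 0) OR 1) -> 1
  row 11 [01011]: ((NOT 0 XOR NOT 0) OR 1) -> 1
  row 12 [01100]: ((NOT 1 XOR NOT 1) OR 1) -> 1
  row 13 [01101]: ((NOT 1 XOR NOT 1) OR 1) -> 1
  row 14 [01110]: ((NOT 1 XOR NOT 1) OR 1) -> 1
  row 15 [01111]: ((NOT 1 XOR NOT 1) OR 1) -> 1
  row 16 [10000]: ((NOT 0 XOR NOT 0) OR 0) -> 0
  row 17 [10001]: ((NOT 0 XOR NOT 0) OR 0) -> 0
  row 18 [10010]: ((NOT 0 XOR NOT 0) OR 0) -> 0
  row 19 [10011]: ((NOT 0 XOR NOT 0) OR 0) -> 0
  row 20 [10100]: ((NOT 1 XOR NOT 1) OR 0) -> 0
  row 21 [10101]: ((NOT 1 XOR NOT 1) OR 0) -> 0
  row 22 [10110]: ((NOT 1 XOR NOT 1) OR 0) -> 0
  row 23 [10111]: ((NOT 1 XOR NOT 1) OR 0) -> 0
  row 24 [11000]: ((NOT 0 XOR NOT 0) OR 1) -> 1
  row 25 [11001]: ((NOT 0 XOR NOT 0) OR 1) -> 1
  row 26 [11010]: ((NOT 0 XOR NOT 0) OR 1) -> 1
  row 27 [11011]: ((NOT 0 XOR NOT 0) OR 1) -> 1
  row 28 [11100]: ((NOT 1 XOR NOT 1) OR 1) -> 1
  row 29 [11101]: ((NOT 1 XOR NOT 1) OR 1) -> 1
  row 30 [11110]: ((NOT 1 XOR NOT 1) OR 1) -> 1
  row 31 [11111]: ((NOT 1 XOR NOT 1) OR 1) -> 1
Full result column, 4 rows per line (a,b,c fixed per line; d,e runs 00..11 left to right):
  rows 0-3 [a,b,c=000]: 0000  = hex 0
  rows 4-7 [a,b,c=001]: 0000  = hex 0
  rows 8-11 [a,b,c=010]: 1111  = hex F
  rows 12-15 [a,b,c=011]: 1111  = hex F
  rows 16-19 [a,b,c=100]: 0000  = hex 0
  rows 20-23 [a,b,c=101]: 0000  = hex 0
  rows 24-27 [a,b,c=110]: 1111  = hex F
  rows 28-31 [a,b,c=111]: 1111  = hex F
Output column (row 0 .. row 31) = 00000000111111110000000011111111
Output column grouped in 4s = 0000 0000 1111 1111 0000 0000 1111 1111 = 0x00FF00FF
Convert to decimal digit by digit (value = value*16 + digit):
  0 -> 0
  0*16 + 0 = 0
  0*16 + 15 (F) = 15
  15*16 + 15 (F) = 255
  255*16 + 0 = 4080
  4080*16 + 0 = 65280
  65280*16 + 15 (F) = 1044495
  1044495*16 + 15 (F) = 16711935
Decimal = 16711935

16711935


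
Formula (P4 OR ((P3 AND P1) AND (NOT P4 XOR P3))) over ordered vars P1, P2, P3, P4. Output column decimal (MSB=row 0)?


Formula: (P4 OR ((P3 AND P1) AND (NOT P4 XOR P3))) over P1, P2, P3, P4 (16 rows)
Evaluate each row (bits = P1,P2,P3,P4, MSB first):
  row 0 [0000]: (0 OR ((0 AND 0) AND (NOT 0 XOR 0))) -> 0
  row 1 [0001]: (1 OR ((0 AND 0) AND (NOT 1 XOR 0))) -> 1
  row 2 [0010]: (0 OR ((1 AND 0) AND (NOT 0 XOR 1))) -> 0
  row 3 [0011]: (1 OR ((1 AND 0) AND (NOT 1 XOR 1))) -> 1
  row 4 [0100]: (0 OR ((0 AND 0) AND (NOT 0 XOR 0))) -> 0
  row 5 [0101]: (1 OR ((0 AND 0) AND (NOT 1 XOR 0))) -> 1
  row 6 [0110]: (0 OR ((1 AND 0) AND (NOT 0 XOR 1))) -> 0
  row 7 [0111]: (1 OR ((1 AND 0) AND (NOT 1 XOR 1))) -> 1
  row 8 [1000]: (0 OR ((0 AND 1) AND (NOT 0 XOR 0))) -> 0
  row 9 [1001]: (1 OR ((0 AND 1) AND (NOT 1 XOR 0))) -> 1
  row 10 [1010]: (0 OR ((1 AND 1) AND (NOT 0 XOR 1))) -> 0
  row 11 [1011]: (1 OR ((1 AND 1) AND (NOT 1 XOR 1))) -> 1
  row 12 [1100]: (0 OR ((0 AND 1) AND (NOT 0 XOR 0))) -> 0
  row 13 [1101]: (1 OR ((0 AND 1) AND (NOT 1 XOR 0))) -> 1
  row 14 [1110]: (0 OR ((1 AND 1) AND (NOT 0 XOR 1))) -> 0
  row 15 [1111]: (1 OR ((1 AND 1) AND (NOT 1 XOR 1))) -> 1
Full result column, 4 rows per line (P1,P2 fixed per line; P3,P4 runs 00..11 left to right):
  rows 0-3 [P1,P2=00]: 0101  = hex 5
  rows 4-7 [P1,P2=01]: 0101  = hex 5
  rows 8-11 [P1,P2=10]: 0101  = hex 5
  rows 12-15 [P1,P2=11]: 0101  = hex 5
Output column (row 0 .. row 15) = 0101010101010101
Output column grouped in 4s = 0101 0101 0101 0101 = 0x5555
Convert to decimal digit by digit (value = value*16 + digit):
  5 -> 5
  5*16 + 5 = 85
  85*16 + 5 = 1365
  1365*16 + 5 = 21845
Decimal = 21845

21845


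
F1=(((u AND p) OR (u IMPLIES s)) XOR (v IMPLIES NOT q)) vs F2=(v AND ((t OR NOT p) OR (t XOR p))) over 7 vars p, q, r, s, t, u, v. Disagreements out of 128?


F1 = (((u AND p) OR (u IMPLIES s)) XOR (v IMPLIES NOT q))
F2 = (v AND ((t OR NOT p) OR (t XOR p)))
Evaluate both on each of 128 rows (bits = p,q,r,s,t,u,v):
  row 0 [0000000]: F1=0 F2=0 -> 0
  row 1 [0000001]: F1=0 F2=1 (differ) -> 1
  row 2 [0000010]: F1=1 F2=0 (differ) -> 1
  row 3 [0000011]: F1=1 F2=1 -> 0
  row 4 [0000100]: F1=0 F2=0 -> 0
  (every remaining row is evaluated the same way; all 128 results are listed next)
Full result column, 8 rows per line (p,q,r,s fixed per line; t,u,v runs 000..111 left to right):
  rows 0-7 [p,q,r,s=0000]: 01100110  (ones: 4)
  rows 8-15 [p,q,r,s=0001]: 01010101  (ones: 4)
  rows 16-23 [p,q,r,s=0010]: 01100110  (ones: 4)
  rows 24-31 [p,q,r,s=0011]: 01010101  (ones: 4)
  rows 32-39 [p,q,r,s=0100]: 00110011  (ones: 4)
  rows 40-47 [p,q,r,s=0101]: 00000000  (ones: 0)
  rows 48-55 [p,q,r,s=0110]: 00110011  (ones: 4)
  rows 56-63 [p,q,r,s=0111]: 00000000  (ones: 0)
  rows 64-71 [p,q,r,s=1000]: 01010101  (ones: 4)
  rows 72-79 [p,q,r,s=1001]: 01010101  (ones: 4)
  rows 80-87 [p,q,r,s=1010]: 01010101  (ones: 4)
  rows 88-95 [p,q,r,s=1011]: 01010101  (ones: 4)
  rows 96-103 [p,q,r,s=1100]: 00000000  (ones: 0)
  rows 104-111 [p,q,r,s=1101]: 00000000  (ones: 0)
  rows 112-119 [p,q,r,s=1110]: 00000000  (ones: 0)
  rows 120-127 [p,q,r,s=1111]: 00000000  (ones: 0)
Disagreements = 4+4+4+4+4+0+4+0+4+4+4+4+0+0+0+0 = 40

40


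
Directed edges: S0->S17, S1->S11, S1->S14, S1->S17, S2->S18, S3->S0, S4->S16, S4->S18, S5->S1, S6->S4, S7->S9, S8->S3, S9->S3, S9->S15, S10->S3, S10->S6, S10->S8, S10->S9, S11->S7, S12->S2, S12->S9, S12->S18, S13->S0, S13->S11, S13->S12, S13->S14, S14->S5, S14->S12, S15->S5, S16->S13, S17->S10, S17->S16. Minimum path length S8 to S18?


BFS layer-by-layer from S8:
  dist 0: {S8}
  dist 1: {S3}
  dist 2: {S0}
  dist 3: {S17}
  dist 4: {S10, S16}
  dist 5: {S6, S9, S13}
  dist 6: {S4, S11, S12, S14, S15}
  dist 7: {S2, S5, S7, S18}
  -> S18 reached at distance 7
Shortest path length = 7

7


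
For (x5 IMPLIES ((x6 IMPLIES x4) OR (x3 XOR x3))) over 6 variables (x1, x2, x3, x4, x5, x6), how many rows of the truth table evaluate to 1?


Formula: (x5 IMPLIES ((x6 IMPLIES x4) OR (x3 XOR x3))) over 6 vars (64 rows)
Evaluate each row (x1, x2, x3, x4, x5, x6 as bits, MSB first):
  row 0 [000000]: (0 IMPLIES ((0 IMPLIES 0) OR (0 XOR 0))) -> 1
  row 1 [000001]: (0 IMPLIES ((1 IMPLIES 0) OR (0 XOR 0))) -> 1
  row 2 [000010]: (1 IMPLIES ((0 IMPLIES 0) OR (0 XOR 0))) -> 1
  row 3 [000011]: (1 IMPLIES ((1 IMPLIES 0) OR (0 XOR 0))) -> 0
  row 4 [000100]: (0 IMPLIES ((0 IMPLIES 1) OR (0 XOR 0))) -> 1
  (every remaining row is evaluated the same way; all 64 results are listed next)
Full result column, 8 rows per line (x1,x2,x3 fixed per line; x4,x5,x6 runs 000..111 left to right):
  rows 0-7 [x1,x2,x3=000]: 11101111  (ones: 7)
  rows 8-15 [x1,x2,x3=001]: 11101111  (ones: 7)
  rows 16-23 [x1,x2,x3=010]: 11101111  (ones: 7)
  rows 24-31 [x1,x2,x3=011]: 11101111  (ones: 7)
  rows 32-39 [x1,x2,x3=100]: 11101111  (ones: 7)
  rows 40-47 [x1,x2,x3=101]: 11101111  (ones: 7)
  rows 48-55 [x1,x2,x3=110]: 11101111  (ones: 7)
  rows 56-63 [x1,x2,x3=111]: 11101111  (ones: 7)
Count of 1-rows = 7+7+7+7+7+7+7+7 = 56

56


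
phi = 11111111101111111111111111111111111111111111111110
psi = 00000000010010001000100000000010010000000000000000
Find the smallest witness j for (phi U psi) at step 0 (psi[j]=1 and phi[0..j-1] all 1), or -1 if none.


(phi U psi) at 0: need smallest j with psi[j]=1 and phi[i]=1 for all i in [0,j).
Scan from step 0:
  step 0: phi=1, psi=0 -> continue
  step 1: phi=1, psi=0 -> continue
  step 2: phi=1, psi=0 -> continue
  step 3: phi=1, psi=0 -> continue
  step 9: psi=1 and phi held for [0,9) -> witness found
Witness step = 9

9


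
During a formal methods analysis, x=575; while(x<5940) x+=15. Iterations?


Step 1: x goes from 575 toward 5940 by 15; the body runs while x<5940, so iterations = ceil((bound-start)/step)
Step 2: Distance=5365
Step 3: ceil(5365/15)=358

358


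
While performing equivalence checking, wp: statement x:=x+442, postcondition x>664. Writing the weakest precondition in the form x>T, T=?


Formula: wp(x:=E, P) = P[E/x] (substitute E for x in postcondition)
Step 1: Postcondition: x>664
Step 2: Substitute x+442 for x: x+442>664
Step 3: Solve for x: x > 664-442 = 222

222


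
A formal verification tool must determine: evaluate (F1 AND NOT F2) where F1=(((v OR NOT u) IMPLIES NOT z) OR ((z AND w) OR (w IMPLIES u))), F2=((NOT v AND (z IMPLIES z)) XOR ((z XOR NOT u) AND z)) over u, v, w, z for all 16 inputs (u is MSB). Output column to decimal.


F1 = (((v OR NOT u) IMPLIES NOT z) OR ((z AND w) OR (w IMPLIES u)))
F2 = ((NOT v AND (z IMPLIES z)) XOR ((z XOR NOT u) AND z))
Counterexample to F1=>F2 is where F1=1 and F2=0.
Evaluate each row (bits = u,v,w,z, MSB first):
  row 0 [0000]: F1=1 F2=1 -> F1&~F2 -> 0
  row 1 [0001]: F1=1 F2=1 -> F1&~F2 -> 0
  row 2 [0010]: F1=1 F2=1 -> F1&~F2 -> 0
  row 3 [0011]: F1=1 F2=1 -> F1&~F2 -> 0
  row 4 [0100]: F1=1 F2=0 -> F1&~F2 -> 1
  row 5 [0101]: F1=1 F2=0 -> F1&~F2 -> 1
  row 6 [0110]: F1=1 F2=0 -> F1&~F2 -> 1
  row 7 [0111]: F1=1 F2=0 -> F1&~F2 -> 1
  row 8 [1000]: F1=1 F2=1 -> F1&~F2 -> 0
  row 9 [1001]: F1=1 F2=0 -> F1&~F2 -> 1
  row 10 [1010]: F1=1 F2=1 -> F1&~F2 -> 0
  row 11 [1011]: F1=1 F2=0 -> F1&~F2 -> 1
  row 12 [1100]: F1=1 F2=0 -> F1&~F2 -> 1
  row 13 [1101]: F1=1 F2=1 -> F1&~F2 -> 0
  row 14 [1110]: F1=1 F2=0 -> F1&~F2 -> 1
  row 15 [1111]: F1=1 F2=1 -> F1&~F2 -> 0
Full result column, 4 rows per line (u,v fixed per line; w,z runs 00..11 left to right):
  rows 0-3 [u,v=00]: 0000  = hex 0
  rows 4-7 [u,v=01]: 1111  = hex F
  rows 8-11 [u,v=10]: 0101  = hex 5
  rows 12-15 [u,v=11]: 1010  = hex A
Counterexample vector (row 0 .. row 15) = 0000111101011010
Output column grouped in 4s = 0000 1111 0101 1010 = 0x0F5A
Convert to decimal digit by digit (value = value*16 + digit):
  0 -> 0
  0*16 + 15 (F) = 15
  15*16 + 5 = 245
  245*16 + 10 (A) = 3930
Decimal = 3930

3930


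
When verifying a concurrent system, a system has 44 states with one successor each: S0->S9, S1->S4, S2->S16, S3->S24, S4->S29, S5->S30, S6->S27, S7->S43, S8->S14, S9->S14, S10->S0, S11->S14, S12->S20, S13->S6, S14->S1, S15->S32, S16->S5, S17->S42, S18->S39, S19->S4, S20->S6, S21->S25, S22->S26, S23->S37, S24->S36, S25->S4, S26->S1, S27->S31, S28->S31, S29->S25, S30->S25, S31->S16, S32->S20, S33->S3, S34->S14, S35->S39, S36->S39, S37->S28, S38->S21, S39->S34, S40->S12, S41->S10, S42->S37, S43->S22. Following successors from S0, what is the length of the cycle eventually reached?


Trace from S0 until a state repeats:
  S0 -> S9 -> S14 -> S1 -> S4 -> S29 -> S25 -> S4
S4 first seen at step 4, revisited at step 7.
Cycle length = 7 - 4 = 3

3


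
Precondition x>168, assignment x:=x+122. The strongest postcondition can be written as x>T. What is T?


Formula: sp(P, x:=E) = exists old_x. (x = E[old_x/x]) AND P[old_x/x] (old_x is the value of x before the assignment; eliminate old_x by solving x = E[old_x/x] for old_x)
Step 1: Precondition P: x>168, i.e. old_x > 168
Step 2: Assignment gives x = old_x + 122, so old_x = x - 122
Step 3: Substitute into P: x - 122 > 168
Step 4: Simplify: x > 168+122 = 290

290


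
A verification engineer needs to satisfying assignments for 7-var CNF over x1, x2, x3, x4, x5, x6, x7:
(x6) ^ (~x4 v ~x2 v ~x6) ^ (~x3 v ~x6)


CNF with 3 clauses over 7 vars (128 assignments).
An assignment satisfies CNF iff every clause has >=1 true literal.
Check each row (bits = x1,x2,x3,x4,x5,x6,x7; clause T/F shown):
  row 0 [0000000]: clauses=FTT -> 0
  row 1 [0000001]: clauses=FTT -> 0
  row 2 [0000010]: clauses=TTT -> 1
  row 3 [0000011]: clauses=TTT -> 1
  row 4 [0000100]: clauses=FTT -> 0
  (every remaining row is evaluated the same way; all 128 results are listed next)
Full result column, 8 rows per line (x1,x2,x3,x4 fixed per line; x5,x6,x7 runs 000..111 left to right):
  rows 0-7 [x1,x2,x3,x4=0000]: 00110011  (ones: 4)
  rows 8-15 [x1,x2,x3,x4=0001]: 00110011  (ones: 4)
  rows 16-23 [x1,x2,x3,x4=0010]: 00000000  (ones: 0)
  rows 24-31 [x1,x2,x3,x4=0011]: 00000000  (ones: 0)
  rows 32-39 [x1,x2,x3,x4=0100]: 00110011  (ones: 4)
  rows 40-47 [x1,x2,x3,x4=0101]: 00000000  (ones: 0)
  rows 48-55 [x1,x2,x3,x4=0110]: 00000000  (ones: 0)
  rows 56-63 [x1,x2,x3,x4=0111]: 00000000  (ones: 0)
  rows 64-71 [x1,x2,x3,x4=1000]: 00110011  (ones: 4)
  rows 72-79 [x1,x2,x3,x4=1001]: 00110011  (ones: 4)
  rows 80-87 [x1,x2,x3,x4=1010]: 00000000  (ones: 0)
  rows 88-95 [x1,x2,x3,x4=1011]: 00000000  (ones: 0)
  rows 96-103 [x1,x2,x3,x4=1100]: 00110011  (ones: 4)
  rows 104-111 [x1,x2,x3,x4=1101]: 00000000  (ones: 0)
  rows 112-119 [x1,x2,x3,x4=1110]: 00000000  (ones: 0)
  rows 120-127 [x1,x2,x3,x4=1111]: 00000000  (ones: 0)
Satisfying assignments = 4+4+0+0+4+0+0+0+4+4+0+0+4+0+0+0 = 24

24


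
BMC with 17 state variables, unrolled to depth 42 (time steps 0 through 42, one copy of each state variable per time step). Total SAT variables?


BMC unrolls to depth k, creating one copy of each state var for steps 0..k.
Step count = 42 + 1 = 43 (steps 0 through 42)
Vars per step = 17
Total = 17 * 43 = 731

731


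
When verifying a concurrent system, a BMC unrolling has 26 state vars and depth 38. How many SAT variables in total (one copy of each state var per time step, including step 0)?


BMC unrolls to depth k, creating one copy of each state var for steps 0..k.
Step count = 38 + 1 = 39 (steps 0 through 38)
Vars per step = 26
Total = 26 * 39 = 1014

1014


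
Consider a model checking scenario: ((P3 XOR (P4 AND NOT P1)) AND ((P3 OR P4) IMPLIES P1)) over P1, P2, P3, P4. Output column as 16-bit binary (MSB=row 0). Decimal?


Formula: ((P3 XOR (P4 AND NOT P1)) AND ((P3 OR P4) IMPLIES P1)) over P1, P2, P3, P4 (16 rows)
Evaluate each row (bits = P1,P2,P3,P4, MSB first):
  row 0 [0000]: ((0 XOR (0 AND NOT 0)) AND ((0 OR 0) IMPLIES 0)) -> 0
  row 1 [0001]: ((0 XOR (1 AND NOT 0)) AND ((0 OR 1) IMPLIES 0)) -> 0
  row 2 [0010]: ((1 XOR (0 AND NOT 0)) AND ((1 OR 0) IMPLIES 0)) -> 0
  row 3 [0011]: ((1 XOR (1 AND NOT 0)) AND ((1 OR 1) IMPLIES 0)) -> 0
  row 4 [0100]: ((0 XOR (0 AND NOT 0)) AND ((0 OR 0) IMPLIES 0)) -> 0
  row 5 [0101]: ((0 XOR (1 AND NOT 0)) AND ((0 OR 1) IMPLIES 0)) -> 0
  row 6 [0110]: ((1 XOR (0 AND NOT 0)) AND ((1 OR 0) IMPLIES 0)) -> 0
  row 7 [0111]: ((1 XOR (1 AND NOT 0)) AND ((1 OR 1) IMPLIES 0)) -> 0
  row 8 [1000]: ((0 XOR (0 AND NOT 1)) AND ((0 OR 0) IMPLIES 1)) -> 0
  row 9 [1001]: ((0 XOR (1 AND NOT 1)) AND ((0 OR 1) IMPLIES 1)) -> 0
  row 10 [1010]: ((1 XOR (0 AND NOT 1)) AND ((1 OR 0) IMPLIES 1)) -> 1
  row 11 [1011]: ((1 XOR (1 AND NOT 1)) AND ((1 OR 1) IMPLIES 1)) -> 1
  row 12 [1100]: ((0 XOR (0 AND NOT 1)) AND ((0 OR 0) IMPLIES 1)) -> 0
  row 13 [1101]: ((0 XOR (1 AND NOT 1)) AND ((0 OR 1) IMPLIES 1)) -> 0
  row 14 [1110]: ((1 XOR (0 AND NOT 1)) AND ((1 OR 0) IMPLIES 1)) -> 1
  row 15 [1111]: ((1 XOR (1 AND NOT 1)) AND ((1 OR 1) IMPLIES 1)) -> 1
Full result column, 4 rows per line (P1,P2 fixed per line; P3,P4 runs 00..11 left to right):
  rows 0-3 [P1,P2=00]: 0000  = hex 0
  rows 4-7 [P1,P2=01]: 0000  = hex 0
  rows 8-11 [P1,P2=10]: 0011  = hex 3
  rows 12-15 [P1,P2=11]: 0011  = hex 3
Output column (row 0 .. row 15) = 0000000000110011
Output column grouped in 4s = 0000 0000 0011 0011 = 0x0033
Convert to decimal digit by digit (value = value*16 + digit):
  0 -> 0
  0*16 + 0 = 0
  0*16 + 3 = 3
  3*16 + 3 = 51
Decimal = 51

51


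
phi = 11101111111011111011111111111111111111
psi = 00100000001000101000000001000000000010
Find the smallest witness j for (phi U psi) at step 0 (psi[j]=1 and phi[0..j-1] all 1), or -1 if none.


(phi U psi) at 0: need smallest j with psi[j]=1 and phi[i]=1 for all i in [0,j).
Scan from step 0:
  step 0: phi=1, psi=0 -> continue
  step 1: phi=1, psi=0 -> continue
  step 2: psi=1 and phi held for [0,2) -> witness found
Witness step = 2

2


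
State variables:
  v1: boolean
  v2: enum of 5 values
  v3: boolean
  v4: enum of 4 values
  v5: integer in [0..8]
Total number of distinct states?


State space = product of domain sizes of all variables.
Domain sizes:
  v1 (boolean): 2
  v2 (enum of 5 values): 5
  v3 (boolean): 2
  v4 (enum of 4 values): 4
  v5 (integer in [0..8]): 9
Product = 2 * 5 * 2 * 4 * 9 = 720

720


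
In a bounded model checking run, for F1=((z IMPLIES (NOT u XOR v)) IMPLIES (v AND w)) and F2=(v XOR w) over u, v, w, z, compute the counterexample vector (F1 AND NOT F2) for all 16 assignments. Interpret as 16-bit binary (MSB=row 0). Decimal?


F1 = ((z IMPLIES (NOT u XOR v)) IMPLIES (v AND w))
F2 = (v XOR w)
Counterexample to F1=>F2 is where F1=1 and F2=0.
Evaluate each row (bits = u,v,w,z, MSB first):
  row 0 [0000]: F1=0 F2=0 -> F1&~F2 -> 0
  row 1 [0001]: F1=0 F2=0 -> F1&~F2 -> 0
  row 2 [0010]: F1=0 F2=1 -> F1&~F2 -> 0
  row 3 [0011]: F1=0 F2=1 -> F1&~F2 -> 0
  row 4 [0100]: F1=0 F2=1 -> F1&~F2 -> 0
  row 5 [0101]: F1=1 F2=1 -> F1&~F2 -> 0
  row 6 [0110]: F1=1 F2=0 -> F1&~F2 -> 1
  row 7 [0111]: F1=1 F2=0 -> F1&~F2 -> 1
  row 8 [1000]: F1=0 F2=0 -> F1&~F2 -> 0
  row 9 [1001]: F1=1 F2=0 -> F1&~F2 -> 1
  row 10 [1010]: F1=0 F2=1 -> F1&~F2 -> 0
  row 11 [1011]: F1=1 F2=1 -> F1&~F2 -> 0
  row 12 [1100]: F1=0 F2=1 -> F1&~F2 -> 0
  row 13 [1101]: F1=0 F2=1 -> F1&~F2 -> 0
  row 14 [1110]: F1=1 F2=0 -> F1&~F2 -> 1
  row 15 [1111]: F1=1 F2=0 -> F1&~F2 -> 1
Full result column, 4 rows per line (u,v fixed per line; w,z runs 00..11 left to right):
  rows 0-3 [u,v=00]: 0000  = hex 0
  rows 4-7 [u,v=01]: 0011  = hex 3
  rows 8-11 [u,v=10]: 0100  = hex 4
  rows 12-15 [u,v=11]: 0011  = hex 3
Counterexample vector (row 0 .. row 15) = 0000001101000011
Output column grouped in 4s = 0000 0011 0100 0011 = 0x0343
Convert to decimal digit by digit (value = value*16 + digit):
  0 -> 0
  0*16 + 3 = 3
  3*16 + 4 = 52
  52*16 + 3 = 835
Decimal = 835

835


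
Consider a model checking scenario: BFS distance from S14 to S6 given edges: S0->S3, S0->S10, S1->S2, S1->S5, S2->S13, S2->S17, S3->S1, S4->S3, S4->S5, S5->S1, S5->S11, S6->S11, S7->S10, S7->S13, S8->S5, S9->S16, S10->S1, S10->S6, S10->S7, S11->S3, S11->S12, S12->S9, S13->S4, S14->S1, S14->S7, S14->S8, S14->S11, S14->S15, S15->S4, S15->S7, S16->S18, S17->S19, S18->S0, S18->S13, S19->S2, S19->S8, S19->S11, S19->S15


BFS layer-by-layer from S14:
  dist 0: {S14}
  dist 1: {S1, S7, S8, S11, S15}
  dist 2: {S2, S3, S4, S5, S10, S12, S13}
  dist 3: {S6, S9, S17}
  -> S6 reached at distance 3
Shortest path length = 3

3


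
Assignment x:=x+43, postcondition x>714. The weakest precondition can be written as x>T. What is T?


Formula: wp(x:=E, P) = P[E/x] (substitute E for x in postcondition)
Step 1: Postcondition: x>714
Step 2: Substitute x+43 for x: x+43>714
Step 3: Solve for x: x > 714-43 = 671

671


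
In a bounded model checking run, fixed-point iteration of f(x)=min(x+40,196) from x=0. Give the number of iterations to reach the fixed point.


Step 1: x=0, cap=196, increment=40
Step 2: x grows by 40 each step until capped at 196; fixed point is x=196
Step 3: iterations = ceil(196/40) = 5

5


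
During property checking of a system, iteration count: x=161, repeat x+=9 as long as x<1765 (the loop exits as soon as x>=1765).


Step 1: x goes from 161 toward 1765 by 9; the body runs while x<1765, so iterations = ceil((bound-start)/step)
Step 2: Distance=1604
Step 3: ceil(1604/9)=179

179


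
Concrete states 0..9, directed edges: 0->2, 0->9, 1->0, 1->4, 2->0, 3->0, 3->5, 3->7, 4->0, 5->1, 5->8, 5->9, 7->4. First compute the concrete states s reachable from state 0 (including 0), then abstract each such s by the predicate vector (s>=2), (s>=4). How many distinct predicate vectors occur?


BFS from 0:
Concrete reachable: {0, 2, 9}
Abstract via predicates (s>=2), (s>=4):
  (0,0) <- {0}
  (1,0) <- {2}
  (1,1) <- {9}
Distinct abstract states = 3

3


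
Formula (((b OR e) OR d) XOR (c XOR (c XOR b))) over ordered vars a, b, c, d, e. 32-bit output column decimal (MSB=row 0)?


Formula: (((b OR e) OR d) XOR (c XOR (c XOR b))) over a, b, c, d, e (32 rows)
Evaluate each row (bits = a,b,c,d,e, MSB first):
  row 0 [00000]: (((0 OR 0) OR 0) XOR (0 XOR (0 XOR 0))) -> 0
  row 1 [00001]: (((0 OR 1) OR 0) XOR (0 XOR (0 XOR 0))) -> 1
  row 2 [00010]: (((0 OR 0) OR 1) XOR (0 XOR (0 XOR 0))) -> 1
  row 3 [00011]: (((0 OR 1) OR 1) XOR (0 XOR (0 XOR 0))) -> 1
  row 4 [00100]: (((0 OR 0) OR 0) XOR (1 XOR (1 XOR 0))) -> 0
  row 5 [00101]: (((0 OR 1) OR 0) XOR (1 XOR (1 XOR 0))) -> 1
  row 6 [00110]: (((0 OR 0) OR 1) XOR (1 XOR (1 XOR 0))) -> 1
  row 7 [00111]: (((0 OR 1) OR 1) XOR (1 XOR (1 XOR 0))) -> 1
  row 8 [01000]: (((1 OR 0) OR 0) XOR (0 XOR (0 XOR 1))) -> 0
  row 9 [01001]: (((1 OR 1) OR 0) XOR (0 XOR (0 XOR 1))) -> 0
  row 10 [01010]: (((1 OR 0) OR 1) XOR (0 XOR (0 XOR 1))) -> 0
  row 11 [01011]: (((1 OR 1) OR 1) XOR (0 XOR (0 XOR 1))) -> 0
  row 12 [01100]: (((1 OR 0) OR 0) XOR (1 XOR (1 XOR 1))) -> 0
  row 13 [01101]: (((1 OR 1) OR 0) XOR (1 XOR (1 XOR 1))) -> 0
  row 14 [01110]: (((1 OR 0) OR 1) XOR (1 XOR (1 XOR 1))) -> 0
  row 15 [01111]: (((1 OR 1) OR 1) XOR (1 XOR (1 XOR 1))) -> 0
  row 16 [10000]: (((0 OR 0) OR 0) XOR (0 XOR (0 XOR 0))) -> 0
  row 17 [10001]: (((0 OR 1) OR 0) XOR (0 XOR (0 XOR 0))) -> 1
  row 18 [10010]: (((0 OR 0) OR 1) XOR (0 XOR (0 XOR 0))) -> 1
  row 19 [10011]: (((0 OR 1) OR 1) XOR (0 XOR (0 XOR 0))) -> 1
  row 20 [10100]: (((0 OR 0) OR 0) XOR (1 XOR (1 XOR 0))) -> 0
  row 21 [10101]: (((0 OR 1) OR 0) XOR (1 XOR (1 XOR 0))) -> 1
  row 22 [10110]: (((0 OR 0) OR 1) XOR (1 XOR (1 XOR 0))) -> 1
  row 23 [10111]: (((0 OR 1) OR 1) XOR (1 XOR (1 XOR 0))) -> 1
  row 24 [11000]: (((1 OR 0) OR 0) XOR (0 XOR (0 XOR 1))) -> 0
  row 25 [11001]: (((1 OR 1) OR 0) XOR (0 XOR (0 XOR 1))) -> 0
  row 26 [11010]: (((1 OR 0) OR 1) XOR (0 XOR (0 XOR 1))) -> 0
  row 27 [11011]: (((1 OR 1) OR 1) XOR (0 XOR (0 XOR 1))) -> 0
  row 28 [11100]: (((1 OR 0) OR 0) XOR (1 XOR (1 XOR 1))) -> 0
  row 29 [11101]: (((1 OR 1) OR 0) XOR (1 XOR (1 XOR 1))) -> 0
  row 30 [11110]: (((1 OR 0) OR 1) XOR (1 XOR (1 XOR 1))) -> 0
  row 31 [11111]: (((1 OR 1) OR 1) XOR (1 XOR (1 XOR 1))) -> 0
Full result column, 4 rows per line (a,b,c fixed per line; d,e runs 00..11 left to right):
  rows 0-3 [a,b,c=000]: 0111  = hex 7
  rows 4-7 [a,b,c=001]: 0111  = hex 7
  rows 8-11 [a,b,c=010]: 0000  = hex 0
  rows 12-15 [a,b,c=011]: 0000  = hex 0
  rows 16-19 [a,b,c=100]: 0111  = hex 7
  rows 20-23 [a,b,c=101]: 0111  = hex 7
  rows 24-27 [a,b,c=110]: 0000  = hex 0
  rows 28-31 [a,b,c=111]: 0000  = hex 0
Output column (row 0 .. row 31) = 01110111000000000111011100000000
Output column grouped in 4s = 0111 0111 0000 0000 0111 0111 0000 0000 = 0x77007700
Convert to decimal digit by digit (value = value*16 + digit):
  7 -> 7
  7*16 + 7 = 119
  119*16 + 0 = 1904
  1904*16 + 0 = 30464
  30464*16 + 7 = 487431
  487431*16 + 7 = 7798903
  7798903*16 + 0 = 124782448
  124782448*16 + 0 = 1996519168
Decimal = 1996519168

1996519168


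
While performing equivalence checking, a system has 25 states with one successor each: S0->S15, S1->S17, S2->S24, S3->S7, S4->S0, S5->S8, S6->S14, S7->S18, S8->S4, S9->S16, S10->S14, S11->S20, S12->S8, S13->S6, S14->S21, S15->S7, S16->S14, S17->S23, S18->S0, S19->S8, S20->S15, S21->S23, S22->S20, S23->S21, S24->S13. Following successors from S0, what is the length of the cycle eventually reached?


Trace from S0 until a state repeats:
  S0 -> S15 -> S7 -> S18 -> S0
S0 first seen at step 0, revisited at step 4.
Cycle length = 4 - 0 = 4

4


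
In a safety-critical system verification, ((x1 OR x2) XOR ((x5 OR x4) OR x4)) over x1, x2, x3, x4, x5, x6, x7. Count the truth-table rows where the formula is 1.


Formula: ((x1 OR x2) XOR ((x5 OR x4) OR x4)) over 7 vars (128 rows)
Evaluate each row (x1, x2, x3, x4, x5, x6, x7 as bits, MSB first):
  row 0 [0000000]: ((0 OR 0) XOR ((0 OR 0) OR 0)) -> 0
  row 1 [0000001]: ((0 OR 0) XOR ((0 OR 0) OR 0)) -> 0
  row 2 [0000010]: ((0 OR 0) XOR ((0 OR 0) OR 0)) -> 0
  row 3 [0000011]: ((0 OR 0) XOR ((0 OR 0) OR 0)) -> 0
  row 4 [0000100]: ((0 OR 0) XOR ((1 OR 0) OR 0)) -> 1
  (every remaining row is evaluated the same way; all 128 results are listed next)
Full result column, 8 rows per line (x1,x2,x3,x4 fixed per line; x5,x6,x7 runs 000..111 left to right):
  rows 0-7 [x1,x2,x3,x4=0000]: 00001111  (ones: 4)
  rows 8-15 [x1,x2,x3,x4=0001]: 11111111  (ones: 8)
  rows 16-23 [x1,x2,x3,x4=0010]: 00001111  (ones: 4)
  rows 24-31 [x1,x2,x3,x4=0011]: 11111111  (ones: 8)
  rows 32-39 [x1,x2,x3,x4=0100]: 11110000  (ones: 4)
  rows 40-47 [x1,x2,x3,x4=0101]: 00000000  (ones: 0)
  rows 48-55 [x1,x2,x3,x4=0110]: 11110000  (ones: 4)
  rows 56-63 [x1,x2,x3,x4=0111]: 00000000  (ones: 0)
  rows 64-71 [x1,x2,x3,x4=1000]: 11110000  (ones: 4)
  rows 72-79 [x1,x2,x3,x4=1001]: 00000000  (ones: 0)
  rows 80-87 [x1,x2,x3,x4=1010]: 11110000  (ones: 4)
  rows 88-95 [x1,x2,x3,x4=1011]: 00000000  (ones: 0)
  rows 96-103 [x1,x2,x3,x4=1100]: 11110000  (ones: 4)
  rows 104-111 [x1,x2,x3,x4=1101]: 00000000  (ones: 0)
  rows 112-119 [x1,x2,x3,x4=1110]: 11110000  (ones: 4)
  rows 120-127 [x1,x2,x3,x4=1111]: 00000000  (ones: 0)
Count of 1-rows = 4+8+4+8+4+0+4+0+4+0+4+0+4+0+4+0 = 48

48


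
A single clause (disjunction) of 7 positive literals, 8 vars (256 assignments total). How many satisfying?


Step 1: Total=2^8=256
Step 2: Unsat when all 7 false: 2^1=2
Step 3: Sat=256-2=254

254


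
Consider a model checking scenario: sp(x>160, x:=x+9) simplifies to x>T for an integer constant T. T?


Formula: sp(P, x:=E) = exists old_x. (x = E[old_x/x]) AND P[old_x/x] (old_x is the value of x before the assignment; eliminate old_x by solving x = E[old_x/x] for old_x)
Step 1: Precondition P: x>160, i.e. old_x > 160
Step 2: Assignment gives x = old_x + 9, so old_x = x - 9
Step 3: Substitute into P: x - 9 > 160
Step 4: Simplify: x > 160+9 = 169

169


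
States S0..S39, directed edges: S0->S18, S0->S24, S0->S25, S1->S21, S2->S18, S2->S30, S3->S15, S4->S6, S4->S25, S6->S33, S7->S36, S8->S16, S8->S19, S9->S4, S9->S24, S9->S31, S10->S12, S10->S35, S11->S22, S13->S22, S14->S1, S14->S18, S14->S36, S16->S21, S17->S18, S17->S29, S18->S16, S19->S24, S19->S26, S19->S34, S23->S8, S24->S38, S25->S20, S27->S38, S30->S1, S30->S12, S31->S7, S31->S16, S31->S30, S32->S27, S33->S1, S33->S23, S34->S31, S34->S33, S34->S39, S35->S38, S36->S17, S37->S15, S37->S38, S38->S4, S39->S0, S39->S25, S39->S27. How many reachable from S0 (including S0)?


BFS from S0:
  layer 0: {S0}
  layer 1: {S18, S24, S25}
  layer 2: {S16, S20, S38}
  layer 3: {S4, S21}
  layer 4: {S6}
  layer 5: {S33}
  layer 6: {S1, S23}
  layer 7: {S8}
  layer 8: {S19}
  layer 9: {S26, S34}
  layer 10: {S31, S39}
  layer 11: {S7, S27, S30}
  layer 12: {S12, S36}
  layer 13: {S17}
  layer 14: {S29}
Reachable set: {S0, S1, S4, S6, S7, S8, S12, S16, S17, S18, S19, S20, S21, S23, S24, S25, S26, S27, S29, S30, S31, S33, S34, S36, S38, S39}
Count = 26

26


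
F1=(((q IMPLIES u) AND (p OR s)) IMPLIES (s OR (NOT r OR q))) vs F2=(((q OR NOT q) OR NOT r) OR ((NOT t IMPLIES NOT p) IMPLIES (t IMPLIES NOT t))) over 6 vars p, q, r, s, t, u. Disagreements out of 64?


F1 = (((q IMPLIES u) AND (p OR s)) IMPLIES (s OR (NOT r OR q)))
F2 = (((q OR NOT q) OR NOT r) OR ((NOT t IMPLIES NOT p) IMPLIES (t IMPLIES NOT t)))
Evaluate both on each of 64 rows (bits = p,q,r,s,t,u):
  row 0 [000000]: F1=1 F2=1 -> 0
  row 1 [000001]: F1=1 F2=1 -> 0
  row 2 [000010]: F1=1 F2=1 -> 0
  row 3 [000011]: F1=1 F2=1 -> 0
  row 4 [000100]: F1=1 F2=1 -> 0
  (every remaining row is evaluated the same way; all 64 results are listed next)
Full result column, 8 rows per line (p,q,r fixed per line; s,t,u runs 000..111 left to right):
  rows 0-7 [p,q,r=000]: 00000000  (ones: 0)
  rows 8-15 [p,q,r=001]: 00000000  (ones: 0)
  rows 16-23 [p,q,r=010]: 00000000  (ones: 0)
  rows 24-31 [p,q,r=011]: 00000000  (ones: 0)
  rows 32-39 [p,q,r=100]: 00000000  (ones: 0)
  rows 40-47 [p,q,r=101]: 11110000  (ones: 4)
  rows 48-55 [p,q,r=110]: 00000000  (ones: 0)
  rows 56-63 [p,q,r=111]: 00000000  (ones: 0)
Disagreements = 0+0+0+0+0+4+0+0 = 4

4


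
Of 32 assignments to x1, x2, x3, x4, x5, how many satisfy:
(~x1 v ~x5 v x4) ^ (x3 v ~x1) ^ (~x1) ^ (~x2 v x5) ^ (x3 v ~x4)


CNF with 5 clauses over 5 vars (32 assignments).
An assignment satisfies CNF iff every clause has >=1 true literal.
Check each row (bits = x1,x2,x3,x4,x5; clause T/F shown):
  row 0 [00000]: clauses=TTTTT -> 1
  row 1 [00001]: clauses=TTTTT -> 1
  row 2 [00010]: clauses=TTTTF -> 0
  row 3 [00011]: clauses=TTTTF -> 0
  row 4 [00100]: clauses=TTTTT -> 1
  row 5 [00101]: clauses=TTTTT -> 1
  row 6 [00110]: clauses=TTTTT -> 1
  row 7 [00111]: clauses=TTTTT -> 1
  row 8 [01000]: clauses=TTTFT -> 0
  row 9 [01001]: clauses=TTTTT -> 1
  row 10 [01010]: clauses=TTTFF -> 0
  row 11 [01011]: clauses=TTTTF -> 0
  row 12 [01100]: clauses=TTTFT -> 0
  row 13 [01101]: clauses=TTTTT -> 1
  row 14 [01110]: clauses=TTTFT -> 0
  row 15 [01111]: clauses=TTTTT -> 1
  row 16 [10000]: clauses=TFFTT -> 0
  row 17 [10001]: clauses=FFFTT -> 0
  row 18 [10010]: clauses=TFFTF -> 0
  row 19 [10011]: clauses=TFFTF -> 0
  row 20 [10100]: clauses=TTFTT -> 0
  row 21 [10101]: clauses=FTFTT -> 0
  row 22 [10110]: clauses=TTFTT -> 0
  row 23 [10111]: clauses=TTFTT -> 0
  row 24 [11000]: clauses=TFFFT -> 0
  row 25 [11001]: clauses=FFFTT -> 0
  row 26 [11010]: clauses=TFFFF -> 0
  row 27 [11011]: clauses=TFFTF -> 0
  row 28 [11100]: clauses=TTFFT -> 0
  row 29 [11101]: clauses=FTFTT -> 0
  row 30 [11110]: clauses=TTFFT -> 0
  row 31 [11111]: clauses=TTFTT -> 0
Full result column, 8 rows per line (x1,x2 fixed per line; x3,x4,x5 runs 000..111 left to right):
  rows 0-7 [x1,x2=00]: 11001111  (ones: 6)
  rows 8-15 [x1,x2=01]: 01000101  (ones: 3)
  rows 16-23 [x1,x2=10]: 00000000  (ones: 0)
  rows 24-31 [x1,x2=11]: 00000000  (ones: 0)
Satisfying assignments = 6+3+0+0 = 9

9


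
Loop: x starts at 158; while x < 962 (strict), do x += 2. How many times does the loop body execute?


Step 1: x goes from 158 toward 962 by 2; the body runs while x<962, so iterations = ceil((bound-start)/step)
Step 2: Distance=804
Step 3: ceil(804/2)=402

402


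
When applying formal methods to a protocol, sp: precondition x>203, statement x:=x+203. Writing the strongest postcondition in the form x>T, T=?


Formula: sp(P, x:=E) = exists old_x. (x = E[old_x/x]) AND P[old_x/x] (old_x is the value of x before the assignment; eliminate old_x by solving x = E[old_x/x] for old_x)
Step 1: Precondition P: x>203, i.e. old_x > 203
Step 2: Assignment gives x = old_x + 203, so old_x = x - 203
Step 3: Substitute into P: x - 203 > 203
Step 4: Simplify: x > 203+203 = 406

406


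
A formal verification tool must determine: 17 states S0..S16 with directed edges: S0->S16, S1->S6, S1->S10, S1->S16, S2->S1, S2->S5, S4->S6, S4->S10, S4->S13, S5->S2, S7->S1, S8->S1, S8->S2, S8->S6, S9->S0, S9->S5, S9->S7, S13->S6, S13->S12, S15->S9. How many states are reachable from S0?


BFS from S0:
  layer 0: {S0}
  layer 1: {S16}
Reachable set: {S0, S16}
Count = 2

2


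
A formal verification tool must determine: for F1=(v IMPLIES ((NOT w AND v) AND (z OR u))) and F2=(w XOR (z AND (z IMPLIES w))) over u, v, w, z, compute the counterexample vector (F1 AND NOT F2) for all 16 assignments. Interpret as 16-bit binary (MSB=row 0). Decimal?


F1 = (v IMPLIES ((NOT w AND v) AND (z OR u)))
F2 = (w XOR (z AND (z IMPLIES w)))
Counterexample to F1=>F2 is where F1=1 and F2=0.
Evaluate each row (bits = u,v,w,z, MSB first):
  row 0 [0000]: F1=1 F2=0 -> F1&~F2 -> 1
  row 1 [0001]: F1=1 F2=0 -> F1&~F2 -> 1
  row 2 [0010]: F1=1 F2=1 -> F1&~F2 -> 0
  row 3 [0011]: F1=1 F2=0 -> F1&~F2 -> 1
  row 4 [0100]: F1=0 F2=0 -> F1&~F2 -> 0
  row 5 [0101]: F1=1 F2=0 -> F1&~F2 -> 1
  row 6 [0110]: F1=0 F2=1 -> F1&~F2 -> 0
  row 7 [0111]: F1=0 F2=0 -> F1&~F2 -> 0
  row 8 [1000]: F1=1 F2=0 -> F1&~F2 -> 1
  row 9 [1001]: F1=1 F2=0 -> F1&~F2 -> 1
  row 10 [1010]: F1=1 F2=1 -> F1&~F2 -> 0
  row 11 [1011]: F1=1 F2=0 -> F1&~F2 -> 1
  row 12 [1100]: F1=1 F2=0 -> F1&~F2 -> 1
  row 13 [1101]: F1=1 F2=0 -> F1&~F2 -> 1
  row 14 [1110]: F1=0 F2=1 -> F1&~F2 -> 0
  row 15 [1111]: F1=0 F2=0 -> F1&~F2 -> 0
Full result column, 4 rows per line (u,v fixed per line; w,z runs 00..11 left to right):
  rows 0-3 [u,v=00]: 1101  = hex D
  rows 4-7 [u,v=01]: 0100  = hex 4
  rows 8-11 [u,v=10]: 1101  = hex D
  rows 12-15 [u,v=11]: 1100  = hex C
Counterexample vector (row 0 .. row 15) = 1101010011011100
Output column grouped in 4s = 1101 0100 1101 1100 = 0xD4DC
Convert to decimal digit by digit (value = value*16 + digit):
  D -> 13
  13*16 + 4 = 212
  212*16 + 13 (D) = 3405
  3405*16 + 12 (C) = 54492
Decimal = 54492

54492


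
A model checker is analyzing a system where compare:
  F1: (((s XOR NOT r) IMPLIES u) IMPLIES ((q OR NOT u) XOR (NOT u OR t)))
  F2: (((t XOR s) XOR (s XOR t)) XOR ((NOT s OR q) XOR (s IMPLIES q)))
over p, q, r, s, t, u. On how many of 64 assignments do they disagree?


F1 = (((s XOR NOT r) IMPLIES u) IMPLIES ((q OR NOT u) XOR (NOT u OR t)))
F2 = (((t XOR s) XOR (s XOR t)) XOR ((NOT s OR q) XOR (s IMPLIES q)))
Evaluate both on each of 64 rows (bits = p,q,r,s,t,u):
  row 0 [000000]: F1=1 F2=0 (differ) -> 1
  row 1 [000001]: F1=0 F2=0 -> 0
  row 2 [000010]: F1=1 F2=0 (differ) -> 1
  row 3 [000011]: F1=1 F2=0 (differ) -> 1
  row 4 [000100]: F1=0 F2=0 -> 0
  (every remaining row is evaluated the same way; all 64 results are listed next)
Full result column, 8 rows per line (p,q,r fixed per line; s,t,u runs 000..111 left to right):
  rows 0-7 [p,q,r=000]: 10110001  (ones: 4)
  rows 8-15 [p,q,r=001]: 00011011  (ones: 4)
  rows 16-23 [p,q,r=010]: 11100100  (ones: 4)
  rows 24-31 [p,q,r=011]: 01001110  (ones: 4)
  rows 32-39 [p,q,r=100]: 10110001  (ones: 4)
  rows 40-47 [p,q,r=101]: 00011011  (ones: 4)
  rows 48-55 [p,q,r=110]: 11100100  (ones: 4)
  rows 56-63 [p,q,r=111]: 01001110  (ones: 4)
Disagreements = 4+4+4+4+4+4+4+4 = 32

32


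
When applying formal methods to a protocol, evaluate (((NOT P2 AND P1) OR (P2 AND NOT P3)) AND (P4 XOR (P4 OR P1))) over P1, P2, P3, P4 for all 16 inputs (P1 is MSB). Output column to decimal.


Formula: (((NOT P2 AND P1) OR (P2 AND NOT P3)) AND (P4 XOR (P4 OR P1))) over P1, P2, P3, P4 (16 rows)
Evaluate each row (bits = P1,P2,P3,P4, MSB first):
  row 0 [0000]: (((NOT 0 AND 0) OR (0 AND NOT 0)) AND (0 XOR (0 OR 0))) -> 0
  row 1 [0001]: (((NOT 0 AND 0) OR (0 AND NOT 0)) AND (1 XOR (1 OR 0))) -> 0
  row 2 [0010]: (((NOT 0 AND 0) OR (0 AND NOT 1)) AND (0 XOR (0 OR 0))) -> 0
  row 3 [0011]: (((NOT 0 AND 0) OR (0 AND NOT 1)) AND (1 XOR (1 OR 0))) -> 0
  row 4 [0100]: (((NOT 1 AND 0) OR (1 AND NOT 0)) AND (0 XOR (0 OR 0))) -> 0
  row 5 [0101]: (((NOT 1 AND 0) OR (1 AND NOT 0)) AND (1 XOR (1 OR 0))) -> 0
  row 6 [0110]: (((NOT 1 AND 0) OR (1 AND NOT 1)) AND (0 XOR (0 OR 0))) -> 0
  row 7 [0111]: (((NOT 1 AND 0) OR (1 AND NOT 1)) AND (1 XOR (1 OR 0))) -> 0
  row 8 [1000]: (((NOT 0 AND 1) OR (0 AND NOT 0)) AND (0 XOR (0 OR 1))) -> 1
  row 9 [1001]: (((NOT 0 AND 1) OR (0 AND NOT 0)) AND (1 XOR (1 OR 1))) -> 0
  row 10 [1010]: (((NOT 0 AND 1) OR (0 AND NOT 1)) AND (0 XOR (0 OR 1))) -> 1
  row 11 [1011]: (((NOT 0 AND 1) OR (0 AND NOT 1)) AND (1 XOR (1 OR 1))) -> 0
  row 12 [1100]: (((NOT 1 AND 1) OR (1 AND NOT 0)) AND (0 XOR (0 OR 1))) -> 1
  row 13 [1101]: (((NOT 1 AND 1) OR (1 AND NOT 0)) AND (1 XOR (1 OR 1))) -> 0
  row 14 [1110]: (((NOT 1 AND 1) OR (1 AND NOT 1)) AND (0 XOR (0 OR 1))) -> 0
  row 15 [1111]: (((NOT 1 AND 1) OR (1 AND NOT 1)) AND (1 XOR (1 OR 1))) -> 0
Full result column, 4 rows per line (P1,P2 fixed per line; P3,P4 runs 00..11 left to right):
  rows 0-3 [P1,P2=00]: 0000  = hex 0
  rows 4-7 [P1,P2=01]: 0000  = hex 0
  rows 8-11 [P1,P2=10]: 1010  = hex A
  rows 12-15 [P1,P2=11]: 1000  = hex 8
Output column (row 0 .. row 15) = 0000000010101000
Output column grouped in 4s = 0000 0000 1010 1000 = 0x00A8
Convert to decimal digit by digit (value = value*16 + digit):
  0 -> 0
  0*16 + 0 = 0
  0*16 + 10 (A) = 10
  10*16 + 8 = 168
Decimal = 168

168


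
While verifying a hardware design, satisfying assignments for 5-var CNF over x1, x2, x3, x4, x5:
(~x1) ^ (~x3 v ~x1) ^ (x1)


CNF with 3 clauses over 5 vars (32 assignments).
An assignment satisfies CNF iff every clause has >=1 true literal.
Check each row (bits = x1,x2,x3,x4,x5; clause T/F shown):
  row 0 [00000]: clauses=TTF -> 0
  row 1 [00001]: clauses=TTF -> 0
  row 2 [00010]: clauses=TTF -> 0
  row 3 [00011]: clauses=TTF -> 0
  row 4 [00100]: clauses=TTF -> 0
  row 5 [00101]: clauses=TTF -> 0
  row 6 [00110]: clauses=TTF -> 0
  row 7 [00111]: clauses=TTF -> 0
  row 8 [01000]: clauses=TTF -> 0
  row 9 [01001]: clauses=TTF -> 0
  row 10 [01010]: clauses=TTF -> 0
  row 11 [01011]: clauses=TTF -> 0
  row 12 [01100]: clauses=TTF -> 0
  row 13 [01101]: clauses=TTF -> 0
  row 14 [01110]: clauses=TTF -> 0
  row 15 [01111]: clauses=TTF -> 0
  row 16 [10000]: clauses=FTT -> 0
  row 17 [10001]: clauses=FTT -> 0
  row 18 [10010]: clauses=FTT -> 0
  row 19 [10011]: clauses=FTT -> 0
  row 20 [10100]: clauses=FFT -> 0
  row 21 [10101]: clauses=FFT -> 0
  row 22 [10110]: clauses=FFT -> 0
  row 23 [10111]: clauses=FFT -> 0
  row 24 [11000]: clauses=FTT -> 0
  row 25 [11001]: clauses=FTT -> 0
  row 26 [11010]: clauses=FTT -> 0
  row 27 [11011]: clauses=FTT -> 0
  row 28 [11100]: clauses=FFT -> 0
  row 29 [11101]: clauses=FFT -> 0
  row 30 [11110]: clauses=FFT -> 0
  row 31 [11111]: clauses=FFT -> 0
Full result column, 8 rows per line (x1,x2 fixed per line; x3,x4,x5 runs 000..111 left to right):
  rows 0-7 [x1,x2=00]: 00000000  (ones: 0)
  rows 8-15 [x1,x2=01]: 00000000  (ones: 0)
  rows 16-23 [x1,x2=10]: 00000000  (ones: 0)
  rows 24-31 [x1,x2=11]: 00000000  (ones: 0)
Satisfying assignments = 0+0+0+0 = 0

0


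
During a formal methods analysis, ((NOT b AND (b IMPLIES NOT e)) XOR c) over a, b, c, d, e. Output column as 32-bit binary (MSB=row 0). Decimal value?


Formula: ((NOT b AND (b IMPLIES NOT e)) XOR c) over a, b, c, d, e (32 rows)
Evaluate each row (bits = a,b,c,d,e, MSB first):
  row 0 [00000]: ((NOT 0 AND (0 IMPLIES NOT 0)) XOR 0) -> 1
  row 1 [00001]: ((NOT 0 AND (0 IMPLIES NOT 1)) XOR 0) -> 1
  row 2 [00010]: ((NOT 0 AND (0 IMPLIES NOT 0)) XOR 0) -> 1
  row 3 [00011]: ((NOT 0 AND (0 IMPLIES NOT 1)) XOR 0) -> 1
  row 4 [00100]: ((NOT 0 AND (0 IMPLIES NOT 0)) XOR 1) -> 0
  row 5 [00101]: ((NOT 0 AND (0 IMPLIES NOT 1)) XOR 1) -> 0
  row 6 [00110]: ((NOT 0 AND (0 IMPLIES NOT 0)) XOR 1) -> 0
  row 7 [00111]: ((NOT 0 AND (0 IMPLIES NOT 1)) XOR 1) -> 0
  row 8 [01000]: ((NOT 1 AND (1 IMPLIES NOT 0)) XOR 0) -> 0
  row 9 [01001]: ((NOT 1 AND (1 IMPLIES NOT 1)) XOR 0) -> 0
  row 10 [01010]: ((NOT 1 AND (1 IMPLIES NOT 0)) XOR 0) -> 0
  row 11 [01011]: ((NOT 1 AND (1 IMPLIES NOT 1)) XOR 0) -> 0
  row 12 [01100]: ((NOT 1 AND (1 IMPLIES NOT 0)) XOR 1) -> 1
  row 13 [01101]: ((NOT 1 AND (1 IMPLIES NOT 1)) XOR 1) -> 1
  row 14 [01110]: ((NOT 1 AND (1 IMPLIES NOT 0)) XOR 1) -> 1
  row 15 [01111]: ((NOT 1 AND (1 IMPLIES NOT 1)) XOR 1) -> 1
  row 16 [10000]: ((NOT 0 AND (0 IMPLIES NOT 0)) XOR 0) -> 1
  row 17 [10001]: ((NOT 0 AND (0 IMPLIES NOT 1)) XOR 0) -> 1
  row 18 [10010]: ((NOT 0 AND (0 IMPLIES NOT 0)) XOR 0) -> 1
  row 19 [10011]: ((NOT 0 AND (0 IMPLIES NOT 1)) XOR 0) -> 1
  row 20 [10100]: ((NOT 0 AND (0 IMPLIES NOT 0)) XOR 1) -> 0
  row 21 [10101]: ((NOT 0 AND (0 IMPLIES NOT 1)) XOR 1) -> 0
  row 22 [10110]: ((NOT 0 AND (0 IMPLIES NOT 0)) XOR 1) -> 0
  row 23 [10111]: ((NOT 0 AND (0 IMPLIES NOT 1)) XOR 1) -> 0
  row 24 [11000]: ((NOT 1 AND (1 IMPLIES NOT 0)) XOR 0) -> 0
  row 25 [11001]: ((NOT 1 AND (1 IMPLIES NOT 1)) XOR 0) -> 0
  row 26 [11010]: ((NOT 1 AND (1 IMPLIES NOT 0)) XOR 0) -> 0
  row 27 [11011]: ((NOT 1 AND (1 IMPLIES NOT 1)) XOR 0) -> 0
  row 28 [11100]: ((NOT 1 AND (1 IMPLIES NOT 0)) XOR 1) -> 1
  row 29 [11101]: ((NOT 1 AND (1 IMPLIES NOT 1)) XOR 1) -> 1
  row 30 [11110]: ((NOT 1 AND (1 IMPLIES NOT 0)) XOR 1) -> 1
  row 31 [11111]: ((NOT 1 AND (1 IMPLIES NOT 1)) XOR 1) -> 1
Full result column, 4 rows per line (a,b,c fixed per line; d,e runs 00..11 left to right):
  rows 0-3 [a,b,c=000]: 1111  = hex F
  rows 4-7 [a,b,c=001]: 0000  = hex 0
  rows 8-11 [a,b,c=010]: 0000  = hex 0
  rows 12-15 [a,b,c=011]: 1111  = hex F
  rows 16-19 [a,b,c=100]: 1111  = hex F
  rows 20-23 [a,b,c=101]: 0000  = hex 0
  rows 24-27 [a,b,c=110]: 0000  = hex 0
  rows 28-31 [a,b,c=111]: 1111  = hex F
Output column (row 0 .. row 31) = 11110000000011111111000000001111
Output column grouped in 4s = 1111 0000 0000 1111 1111 0000 0000 1111 = 0xF00FF00F
Convert to decimal digit by digit (value = value*16 + digit):
  F -> 15
  15*16 + 0 = 240
  240*16 + 0 = 3840
  3840*16 + 15 (F) = 61455
  61455*16 + 15 (F) = 983295
  983295*16 + 0 = 15732720
  15732720*16 + 0 = 251723520
  251723520*16 + 15 (F) = 4027576335
Decimal = 4027576335

4027576335
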